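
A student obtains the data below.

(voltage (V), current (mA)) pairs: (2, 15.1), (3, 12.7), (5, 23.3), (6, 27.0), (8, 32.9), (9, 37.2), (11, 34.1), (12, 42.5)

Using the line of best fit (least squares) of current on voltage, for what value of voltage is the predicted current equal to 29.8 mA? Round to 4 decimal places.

n = 8, Σx = 56, Σy = 224.8, Σxy = 1829.9, Σx² = 484
Sxx = Σx² − (Σx)²/n = 484 − 392 = 92
Sxy = Σxy − (Σx)(Σy)/n = 1829.9 − 1573.6 = 256.3
b = Sxy/Sxx = 256.3/92 = 2.785870
a = ȳ − b·x̄ = 28.1 − 2.785870·7 = 8.598913
Set a + b·x = 29.8: x = (29.8 − 8.598913) / 2.785870 = 7.610222

7.6102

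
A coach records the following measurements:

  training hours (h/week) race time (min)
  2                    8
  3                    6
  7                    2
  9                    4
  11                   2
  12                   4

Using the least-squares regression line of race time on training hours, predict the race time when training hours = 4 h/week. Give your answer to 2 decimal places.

n = 6, Σx = 44, Σy = 26, Σxy = 154, Σx² = 408
Sxx = Σx² − (Σx)²/n = 408 − 322.666667 = 85.333333
Sxy = Σxy − (Σx)(Σy)/n = 154 − 190.666667 = -36.666667
b = Sxy/Sxx = -36.666667/85.333333 = -0.429688
a = ȳ − b·x̄ = 4.333333 − (-0.429688)·7.333333 = 7.484375
ŷ(4) = a + b·4 = 7.484375 + (-0.429688)·4 = 5.765625

5.77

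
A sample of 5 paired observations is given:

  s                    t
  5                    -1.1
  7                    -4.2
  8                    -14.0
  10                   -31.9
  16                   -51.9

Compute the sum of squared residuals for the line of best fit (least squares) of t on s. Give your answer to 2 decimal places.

n = 5, Σx = 46, Σy = -103.1, Σxy = -1296.3, Σx² = 494, Σy² = 3926.07
Sxx = Σx² − (Σx)²/n = 494 − 423.2 = 70.8
Sxy = Σxy − (Σx)(Σy)/n = -1296.3 − (-948.52) = -347.78
Syy = Σy² − (Σy)²/n = 3926.07 − 2125.922 = 1800.148
b = Sxy/Sxx = -347.78/70.8 = -4.912147
SSE = Syy − b·Sxy = 1800.148 − (-4.912147)·(-347.78) = 91.801554

91.80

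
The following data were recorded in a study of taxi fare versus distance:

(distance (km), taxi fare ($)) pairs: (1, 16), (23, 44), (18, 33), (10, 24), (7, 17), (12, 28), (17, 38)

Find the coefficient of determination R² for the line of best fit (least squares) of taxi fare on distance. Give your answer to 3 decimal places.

n = 7, Σx = 88, Σy = 200, Σxy = 2963, Σx² = 1436, Σy² = 6374
Sxx = Σx² − (Σx)²/n = 1436 − 1106.285714 = 329.714286
Sxy = Σxy − (Σx)(Σy)/n = 2963 − 2514.285714 = 448.714286
Syy = Σy² − (Σy)²/n = 6374 − 5714.285714 = 659.714286
R² = Sxy²/(Sxx·Syy) = (448.714286)²/(329.714286·659.714286) = 0.925649

0.926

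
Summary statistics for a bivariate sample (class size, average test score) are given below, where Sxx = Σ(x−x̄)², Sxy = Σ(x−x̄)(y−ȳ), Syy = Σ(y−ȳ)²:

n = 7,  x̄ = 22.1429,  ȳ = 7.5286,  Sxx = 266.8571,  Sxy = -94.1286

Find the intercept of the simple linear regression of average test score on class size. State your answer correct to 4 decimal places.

b = Sxy/Sxx = -94.1286/266.8571 = -0.352730
a = ȳ − b·x̄ = 7.5286 − (-0.352730)·22.1429 = 15.339073

15.3391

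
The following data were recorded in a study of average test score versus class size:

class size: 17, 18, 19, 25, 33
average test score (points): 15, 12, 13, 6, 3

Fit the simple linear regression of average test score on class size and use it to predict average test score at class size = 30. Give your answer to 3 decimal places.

4.261

n = 5, Σx = 112, Σy = 49, Σxy = 967, Σx² = 2688
Sxx = Σx² − (Σx)²/n = 2688 − 2508.8 = 179.2
Sxy = Σxy − (Σx)(Σy)/n = 967 − 1097.6 = -130.6
b = Sxy/Sxx = -130.6/179.2 = -0.728795
a = ȳ − b·x̄ = 9.8 − (-0.728795)·22.4 = 26.125
ŷ(30) = a + b·30 = 26.125 + (-0.728795)·30 = 4.261161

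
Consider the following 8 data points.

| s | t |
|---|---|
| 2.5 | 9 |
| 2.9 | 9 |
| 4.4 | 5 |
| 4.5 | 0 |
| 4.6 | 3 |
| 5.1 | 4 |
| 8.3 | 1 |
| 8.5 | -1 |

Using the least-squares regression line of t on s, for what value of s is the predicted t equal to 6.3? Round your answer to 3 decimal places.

n = 8, Σx = 40.8, Σy = 30, Σxy = 104.6, Σx² = 242.58
Sxx = Σx² − (Σx)²/n = 242.58 − 208.08 = 34.5
Sxy = Σxy − (Σx)(Σy)/n = 104.6 − 153 = -48.4
b = Sxy/Sxx = -48.4/34.5 = -1.402899
a = ȳ − b·x̄ = 3.75 − (-1.402899)·5.1 = 10.904783
Set a + b·x = 6.3: x = (6.3 − 10.904783) / (-1.402899) = 3.282335

3.282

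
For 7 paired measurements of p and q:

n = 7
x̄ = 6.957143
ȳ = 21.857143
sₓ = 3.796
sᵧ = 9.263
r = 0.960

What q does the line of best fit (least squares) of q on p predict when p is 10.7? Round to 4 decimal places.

b = r · sᵧ/sₓ = 0.96 · 9.263/3.796 = 2.342592
a = ȳ − b·x̄ = 21.857143 − 2.342592·6.957143 = 5.559394
ŷ(10.7) = a + b·10.7 = 5.559394 + 2.342592·10.7 = 30.625131

30.6251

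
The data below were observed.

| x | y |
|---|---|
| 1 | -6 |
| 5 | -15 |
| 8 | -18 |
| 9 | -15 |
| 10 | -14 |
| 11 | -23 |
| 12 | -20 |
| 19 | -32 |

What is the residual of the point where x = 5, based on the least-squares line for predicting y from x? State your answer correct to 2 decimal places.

-3.00

n = 8, Σx = 75, Σy = -143, Σxy = -1601, Σx² = 897
Sxx = Σx² − (Σx)²/n = 897 − 703.125 = 193.875
Sxy = Σxy − (Σx)(Σy)/n = -1601 − (-1340.625) = -260.375
b = Sxy/Sxx = -260.375/193.875 = -1.343005
a = ȳ − b·x̄ = -17.875 − (-1.343005)·9.375 = -5.284333
ŷ(5) = -5.284333 + (-1.343005)·5 = -11.999355
residual = y − ŷ = -15 − (-11.999355) = -3.000645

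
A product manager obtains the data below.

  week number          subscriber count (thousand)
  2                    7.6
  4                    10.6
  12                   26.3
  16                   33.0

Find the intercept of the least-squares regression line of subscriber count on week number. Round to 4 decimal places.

n = 4, Σx = 34, Σy = 77.5, Σxy = 901.2, Σx² = 420
Sxx = Σx² − (Σx)²/n = 420 − 289 = 131
Sxy = Σxy − (Σx)(Σy)/n = 901.2 − 658.75 = 242.45
b = Sxy/Sxx = 242.45/131 = 1.850763
a = ȳ − b·x̄ = 19.375 − 1.850763·8.5 = 3.643511

3.6435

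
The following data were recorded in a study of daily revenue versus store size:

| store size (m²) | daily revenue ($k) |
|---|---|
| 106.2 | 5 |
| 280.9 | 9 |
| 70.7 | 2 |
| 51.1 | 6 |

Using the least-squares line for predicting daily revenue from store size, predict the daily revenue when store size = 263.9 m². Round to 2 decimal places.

n = 4, Σx = 508.9, Σy = 22, Σxy = 3507.1, Σx² = 97792.95
Sxx = Σx² − (Σx)²/n = 97792.95 − 64744.8025 = 33048.1475
Sxy = Σxy − (Σx)(Σy)/n = 3507.1 − 2798.95 = 708.15
b = Sxy/Sxx = 708.15/33048.1475 = 0.021428
a = ȳ − b·x̄ = 5.5 − 0.021428·127.225 = 2.773845
ŷ(263.9) = a + b·263.9 = 2.773845 + 0.021428·263.9 = 8.428648

8.43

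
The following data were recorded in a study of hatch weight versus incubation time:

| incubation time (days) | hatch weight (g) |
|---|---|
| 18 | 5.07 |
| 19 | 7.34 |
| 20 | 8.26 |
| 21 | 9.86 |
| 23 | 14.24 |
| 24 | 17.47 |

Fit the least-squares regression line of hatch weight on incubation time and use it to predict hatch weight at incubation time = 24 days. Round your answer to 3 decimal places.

16.641

n = 6, Σx = 125, Σy = 62.24, Σxy = 1349.78, Σx² = 2631
Sxx = Σx² − (Σx)²/n = 2631 − 2604.166667 = 26.833333
Sxy = Σxy − (Σx)(Σy)/n = 1349.78 − 1296.666667 = 53.113333
b = Sxy/Sxx = 53.113333/26.833333 = 1.979379
a = ȳ − b·x̄ = 10.373333 − 1.979379·20.833333 = -30.863727
ŷ(24) = a + b·24 = -30.863727 + 1.979379·24 = 16.641366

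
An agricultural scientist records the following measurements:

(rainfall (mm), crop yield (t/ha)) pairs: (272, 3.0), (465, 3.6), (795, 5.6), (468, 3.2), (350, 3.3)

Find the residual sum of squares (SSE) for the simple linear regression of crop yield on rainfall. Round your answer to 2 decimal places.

0.44

n = 5, Σx = 2350, Σy = 18.7, Σxy = 9594.6, Σx² = 1263758, Σy² = 74.45
Sxx = Σx² − (Σx)²/n = 1263758 − 1104500 = 159258
Sxy = Σxy − (Σx)(Σy)/n = 9594.6 − 8789 = 805.6
Syy = Σy² − (Σy)²/n = 74.45 − 69.938 = 4.512
b = Sxy/Sxx = 805.6/159258 = 0.005058
SSE = Syy − b·Sxy = 4.512 − 0.005058·805.6 = 0.436906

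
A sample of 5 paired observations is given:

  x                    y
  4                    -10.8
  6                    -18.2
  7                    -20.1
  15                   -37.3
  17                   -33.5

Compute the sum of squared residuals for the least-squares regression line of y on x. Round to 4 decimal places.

n = 5, Σx = 49, Σy = -119.9, Σxy = -1422.1, Σx² = 615, Σy² = 3365.43
Sxx = Σx² − (Σx)²/n = 615 − 480.2 = 134.8
Sxy = Σxy − (Σx)(Σy)/n = -1422.1 − (-1175.02) = -247.08
Syy = Σy² − (Σy)²/n = 3365.43 − 2875.202 = 490.228
b = Sxy/Sxx = -247.08/134.8 = -1.832938
SSE = Syy − b·Sxy = 490.228 − (-1.832938)·(-247.08) = 37.345757

37.3458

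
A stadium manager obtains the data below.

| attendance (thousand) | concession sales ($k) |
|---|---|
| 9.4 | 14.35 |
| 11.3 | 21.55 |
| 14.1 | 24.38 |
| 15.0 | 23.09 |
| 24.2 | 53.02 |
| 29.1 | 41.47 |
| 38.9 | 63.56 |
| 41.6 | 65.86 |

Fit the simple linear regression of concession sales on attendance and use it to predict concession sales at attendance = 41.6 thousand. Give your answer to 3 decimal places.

67.482

n = 8, Σx = 183.6, Σy = 307.28, Σxy = 8770.634, Σx² = 5316.08
Sxx = Σx² − (Σx)²/n = 5316.08 − 4213.62 = 1102.46
Sxy = Σxy − (Σx)(Σy)/n = 8770.634 − 7052.076 = 1718.558
b = Sxy/Sxx = 1718.558/1102.46 = 1.558839
a = ȳ − b·x̄ = 38.41 − 1.558839·22.95 = 2.634638
ŷ(41.6) = a + b·41.6 = 2.634638 + 1.558839·41.6 = 67.482353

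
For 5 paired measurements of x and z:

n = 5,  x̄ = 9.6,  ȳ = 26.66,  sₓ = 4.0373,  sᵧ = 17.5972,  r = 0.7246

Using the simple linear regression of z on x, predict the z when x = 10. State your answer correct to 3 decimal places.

b = r · sᵧ/sₓ = 0.7246 · 17.5972/4.0373 = 3.158282
a = ȳ − b·x̄ = 26.66 − 3.158282·9.6 = -3.659505
ŷ(10) = a + b·10 = -3.659505 + 3.158282·10 = 27.923313

27.923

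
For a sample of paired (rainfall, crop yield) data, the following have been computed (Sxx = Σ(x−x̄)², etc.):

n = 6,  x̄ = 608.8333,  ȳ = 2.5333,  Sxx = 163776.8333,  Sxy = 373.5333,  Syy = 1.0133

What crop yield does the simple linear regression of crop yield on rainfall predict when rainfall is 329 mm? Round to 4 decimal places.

b = Sxy/Sxx = 373.5333/163776.8333 = 0.002281
a = ȳ − b·x̄ = 2.5333 − 0.002281·608.8333 = 1.144706
ŷ(329) = a + b·329 = 1.144706 + 0.002281·329 = 1.895071

1.8951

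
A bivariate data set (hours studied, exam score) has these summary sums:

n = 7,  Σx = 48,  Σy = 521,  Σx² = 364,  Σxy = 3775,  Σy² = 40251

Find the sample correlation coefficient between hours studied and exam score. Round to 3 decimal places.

0.893

Sxx = Σx² − (Σx)²/n = 364 − 329.142857 = 34.857143
Sxy = Σxy − (Σx)(Σy)/n = 3775 − 3572.571429 = 202.428571
Syy = Σy² − (Σy)²/n = 40251 − 38777.285714 = 1473.714286
r = Sxy/√(Sxx·Syy) = 202.428571/√(51369.469388) = 202.428571/226.648339 = 0.893139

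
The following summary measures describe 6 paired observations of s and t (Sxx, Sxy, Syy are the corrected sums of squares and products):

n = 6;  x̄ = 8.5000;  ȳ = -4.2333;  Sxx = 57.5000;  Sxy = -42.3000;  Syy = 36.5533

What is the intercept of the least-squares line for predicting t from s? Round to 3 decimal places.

b = Sxy/Sxx = -42.3/57.5 = -0.735652
a = ȳ − b·x̄ = -4.2333 − (-0.735652)·8.5 = 2.019743

2.020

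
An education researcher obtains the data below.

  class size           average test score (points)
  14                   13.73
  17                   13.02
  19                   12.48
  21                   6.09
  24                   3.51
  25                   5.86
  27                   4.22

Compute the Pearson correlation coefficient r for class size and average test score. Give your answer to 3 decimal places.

n = 7, Σx = 147, Σy = 58.91, Σxy = 1123.25, Σx² = 3217, Σy² = 615.3399
Sxx = Σx² − (Σx)²/n = 3217 − 3087 = 130
Sxy = Σxy − (Σx)(Σy)/n = 1123.25 − 1237.11 = -113.86
Syy = Σy² − (Σy)²/n = 615.3399 − 495.769729 = 119.570171
r = Sxy/√(Sxx·Syy) = -113.86/√(15544.122286) = -113.86/124.676069 = -0.913247

-0.913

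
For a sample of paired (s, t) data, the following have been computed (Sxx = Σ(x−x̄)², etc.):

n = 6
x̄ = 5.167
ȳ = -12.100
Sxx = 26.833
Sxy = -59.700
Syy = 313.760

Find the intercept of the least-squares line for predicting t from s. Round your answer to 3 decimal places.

b = Sxy/Sxx = -59.7/26.833 = -2.224872
a = ȳ − b·x̄ = -12.1 − (-2.224872)·5.167 = -0.604085

-0.604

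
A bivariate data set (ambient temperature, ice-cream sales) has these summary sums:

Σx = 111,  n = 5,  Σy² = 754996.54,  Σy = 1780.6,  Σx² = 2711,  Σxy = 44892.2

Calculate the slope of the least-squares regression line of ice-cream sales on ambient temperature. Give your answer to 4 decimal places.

21.7297

Sxx = Σx² − (Σx)²/n = 2711 − 2464.2 = 246.8
Sxy = Σxy − (Σx)(Σy)/n = 44892.2 − 39529.32 = 5362.88
b = Sxy/Sxx = 5362.88/246.8 = 21.729660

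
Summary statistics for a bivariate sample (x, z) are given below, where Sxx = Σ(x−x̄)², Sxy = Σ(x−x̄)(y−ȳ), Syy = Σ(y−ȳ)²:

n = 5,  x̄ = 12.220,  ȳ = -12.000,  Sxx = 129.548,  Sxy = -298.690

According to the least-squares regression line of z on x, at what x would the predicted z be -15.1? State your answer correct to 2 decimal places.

b = Sxy/Sxx = -298.69/129.548 = -2.305632
a = ȳ − b·x̄ = -12 − (-2.305632)·12.22 = 16.174822
Set a + b·x = -15.1: x = (-15.1 − 16.174822) / (-2.305632) = 13.564534

13.56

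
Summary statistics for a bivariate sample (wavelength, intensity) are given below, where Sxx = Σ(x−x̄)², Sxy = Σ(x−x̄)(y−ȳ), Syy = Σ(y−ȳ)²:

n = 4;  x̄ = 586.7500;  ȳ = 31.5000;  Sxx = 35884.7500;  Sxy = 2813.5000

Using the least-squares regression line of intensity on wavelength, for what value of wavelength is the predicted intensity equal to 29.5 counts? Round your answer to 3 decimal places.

b = Sxy/Sxx = 2813.5/35884.75 = 0.078404
a = ȳ − b·x̄ = 31.5 − 0.078404·586.75 = -14.503417
Set a + b·x = 29.5: x = (29.5 − (-14.503417)) / 0.078404 = 561.241025

561.241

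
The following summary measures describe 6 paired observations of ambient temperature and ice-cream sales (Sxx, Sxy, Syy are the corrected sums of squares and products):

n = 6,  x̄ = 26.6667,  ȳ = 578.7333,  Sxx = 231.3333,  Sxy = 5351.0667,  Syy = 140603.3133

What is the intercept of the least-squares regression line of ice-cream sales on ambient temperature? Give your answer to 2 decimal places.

-38.11

b = Sxy/Sxx = 5351.0667/231.3333 = 23.131416
a = ȳ − b·x̄ = 578.7333 − 23.131416·26.6667 = -38.105220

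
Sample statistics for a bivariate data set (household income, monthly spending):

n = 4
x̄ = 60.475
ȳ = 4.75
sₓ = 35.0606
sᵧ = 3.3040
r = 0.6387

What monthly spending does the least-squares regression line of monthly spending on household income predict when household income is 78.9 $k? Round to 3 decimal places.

b = r · sᵧ/sₓ = 0.6387 · 3.304/35.0606 = 0.060189
a = ȳ − b·x̄ = 4.75 − 0.060189·60.475 = 1.110066
ŷ(78.9) = a + b·78.9 = 1.110066 + 0.060189·78.9 = 5.858984

5.859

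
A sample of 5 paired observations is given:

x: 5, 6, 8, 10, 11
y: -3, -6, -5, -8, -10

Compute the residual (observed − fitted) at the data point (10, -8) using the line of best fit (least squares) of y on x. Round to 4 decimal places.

0.3231

n = 5, Σx = 40, Σy = -32, Σxy = -281, Σx² = 346
Sxx = Σx² − (Σx)²/n = 346 − 320 = 26
Sxy = Σxy − (Σx)(Σy)/n = -281 − (-256) = -25
b = Sxy/Sxx = -25/26 = -0.961538
a = ȳ − b·x̄ = -6.4 − (-0.961538)·8 = 1.292308
ŷ(10) = 1.292308 + (-0.961538)·10 = -8.323077
residual = y − ŷ = -8 − (-8.323077) = 0.323077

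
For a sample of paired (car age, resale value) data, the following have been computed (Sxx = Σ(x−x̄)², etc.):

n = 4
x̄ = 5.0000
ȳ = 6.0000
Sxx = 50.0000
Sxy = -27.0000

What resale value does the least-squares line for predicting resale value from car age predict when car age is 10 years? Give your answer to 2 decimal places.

3.30

b = Sxy/Sxx = -27/50 = -0.54
a = ȳ − b·x̄ = 6 − (-0.54)·5 = 8.7
ŷ(10) = a + b·10 = 8.7 + (-0.54)·10 = 3.3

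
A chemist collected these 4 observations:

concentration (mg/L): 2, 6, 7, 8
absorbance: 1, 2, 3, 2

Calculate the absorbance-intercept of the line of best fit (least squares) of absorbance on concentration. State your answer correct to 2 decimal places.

n = 4, Σx = 23, Σy = 8, Σxy = 51, Σx² = 153
Sxx = Σx² − (Σx)²/n = 153 − 132.25 = 20.75
Sxy = Σxy − (Σx)(Σy)/n = 51 − 46 = 5
b = Sxy/Sxx = 5/20.75 = 0.240964
a = ȳ − b·x̄ = 2 − 0.240964·5.75 = 0.614458

0.61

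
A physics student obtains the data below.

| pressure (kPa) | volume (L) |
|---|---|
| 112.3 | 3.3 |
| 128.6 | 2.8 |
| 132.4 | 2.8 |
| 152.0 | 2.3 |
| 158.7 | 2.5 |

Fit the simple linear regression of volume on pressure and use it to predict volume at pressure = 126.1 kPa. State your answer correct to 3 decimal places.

2.942

n = 5, Σx = 684, Σy = 13.7, Σxy = 1847.74, Σx² = 94968.7
Sxx = Σx² − (Σx)²/n = 94968.7 − 93571.2 = 1397.5
Sxy = Σxy − (Σx)(Σy)/n = 1847.74 − 1874.16 = -26.42
b = Sxy/Sxx = -26.42/1397.5 = -0.018905
a = ȳ − b·x̄ = 2.74 − (-0.018905)·136.8 = 5.326230
ŷ(126.1) = a + b·126.1 = 5.326230 + (-0.018905)·126.1 = 2.942286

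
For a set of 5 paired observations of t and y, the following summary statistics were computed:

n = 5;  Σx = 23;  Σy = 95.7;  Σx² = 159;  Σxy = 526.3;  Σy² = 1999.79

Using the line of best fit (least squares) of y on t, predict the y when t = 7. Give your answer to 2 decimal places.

23.02

Sxx = Σx² − (Σx)²/n = 159 − 105.8 = 53.2
Sxy = Σxy − (Σx)(Σy)/n = 526.3 − 440.22 = 86.08
b = Sxy/Sxx = 86.08/53.2 = 1.618045
a = ȳ − b·x̄ = 19.14 − 1.618045·4.6 = 11.696992
ŷ(7) = a + b·7 = 11.696992 + 1.618045·7 = 23.023308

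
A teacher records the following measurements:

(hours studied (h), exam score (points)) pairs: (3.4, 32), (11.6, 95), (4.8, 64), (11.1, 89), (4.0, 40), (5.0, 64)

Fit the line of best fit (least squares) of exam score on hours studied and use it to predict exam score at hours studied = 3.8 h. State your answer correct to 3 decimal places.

n = 6, Σx = 39.9, Σy = 384, Σxy = 2985.9, Σx² = 333.37
Sxx = Σx² − (Σx)²/n = 333.37 − 265.335 = 68.035
Sxy = Σxy − (Σx)(Σy)/n = 2985.9 − 2553.6 = 432.3
b = Sxy/Sxx = 432.3/68.035 = 6.354082
a = ȳ − b·x̄ = 64 − 6.354082·6.65 = 21.745352
ŷ(3.8) = a + b·3.8 = 21.745352 + 6.354082·3.8 = 45.890865

45.891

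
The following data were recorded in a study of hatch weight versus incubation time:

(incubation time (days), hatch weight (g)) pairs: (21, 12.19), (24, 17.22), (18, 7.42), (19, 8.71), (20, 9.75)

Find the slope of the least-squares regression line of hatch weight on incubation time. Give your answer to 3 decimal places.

1.670

n = 5, Σx = 102, Σy = 55.29, Σxy = 1163.32, Σx² = 2102
Sxx = Σx² − (Σx)²/n = 2102 − 2080.8 = 21.2
Sxy = Σxy − (Σx)(Σy)/n = 1163.32 − 1127.916 = 35.404
b = Sxy/Sxx = 35.404/21.2 = 1.67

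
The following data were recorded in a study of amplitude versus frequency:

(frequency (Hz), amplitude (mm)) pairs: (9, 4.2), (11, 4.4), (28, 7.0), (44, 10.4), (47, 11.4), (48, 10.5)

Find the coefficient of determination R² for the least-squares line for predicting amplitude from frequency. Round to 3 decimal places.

n = 6, Σx = 187, Σy = 47.9, Σxy = 1779.6, Σx² = 7435, Σy² = 434.37
Sxx = Σx² − (Σx)²/n = 7435 − 5828.166667 = 1606.833333
Sxy = Σxy − (Σx)(Σy)/n = 1779.6 − 1492.883333 = 286.716667
Syy = Σy² − (Σy)²/n = 434.37 − 382.401667 = 51.968333
R² = Sxy²/(Sxx·Syy) = (286.716667)²/(1606.833333·51.968333) = 0.984456

0.984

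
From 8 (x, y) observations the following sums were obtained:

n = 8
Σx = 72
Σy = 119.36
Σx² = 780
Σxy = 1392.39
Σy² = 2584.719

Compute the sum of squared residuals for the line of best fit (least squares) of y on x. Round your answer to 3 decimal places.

Sxx = Σx² − (Σx)²/n = 780 − 648 = 132
Sxy = Σxy − (Σx)(Σy)/n = 1392.39 − 1074.24 = 318.15
Syy = Σy² − (Σy)²/n = 2584.719 − 1780.8512 = 803.8678
b = Sxy/Sxx = 318.15/132 = 2.410227
SSE = Syy − b·Sxy = 803.8678 − 2.410227·318.15 = 37.053993

37.054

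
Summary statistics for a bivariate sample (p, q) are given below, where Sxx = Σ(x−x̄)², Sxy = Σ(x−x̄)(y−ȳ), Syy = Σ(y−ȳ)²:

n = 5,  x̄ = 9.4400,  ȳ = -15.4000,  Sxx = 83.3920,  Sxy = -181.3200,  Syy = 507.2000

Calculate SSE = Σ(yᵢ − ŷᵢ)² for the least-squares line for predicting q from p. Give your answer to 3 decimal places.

b = Sxy/Sxx = -181.32/83.392 = -2.174309
SSE = Syy − b·Sxy = 507.2 − (-2.174309)·(-181.32) = 112.954240

112.954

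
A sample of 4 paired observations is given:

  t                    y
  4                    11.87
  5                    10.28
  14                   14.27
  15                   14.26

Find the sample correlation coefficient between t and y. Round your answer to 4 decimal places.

n = 4, Σx = 38, Σy = 50.68, Σxy = 512.56, Σx² = 462, Σy² = 653.5558
Sxx = Σx² − (Σx)²/n = 462 − 361 = 101
Sxy = Σxy − (Σx)(Σy)/n = 512.56 − 481.46 = 31.1
Syy = Σy² − (Σy)²/n = 653.5558 − 642.1156 = 11.4402
r = Sxy/√(Sxx·Syy) = 31.1/√(1155.4602) = 31.1/33.992061 = 0.914920

0.9149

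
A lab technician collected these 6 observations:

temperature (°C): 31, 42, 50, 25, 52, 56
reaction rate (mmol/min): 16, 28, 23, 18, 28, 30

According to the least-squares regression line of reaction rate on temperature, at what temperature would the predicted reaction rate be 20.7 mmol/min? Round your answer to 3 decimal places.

34.827

n = 6, Σx = 256, Σy = 143, Σxy = 6408, Σx² = 11690
Sxx = Σx² − (Σx)²/n = 11690 − 10922.666667 = 767.333333
Sxy = Σxy − (Σx)(Σy)/n = 6408 − 6101.333333 = 306.666667
b = Sxy/Sxx = 306.666667/767.333333 = 0.399652
a = ȳ − b·x̄ = 23.833333 − 0.399652·42.666667 = 6.781494
Set a + b·x = 20.7: x = (20.7 − 6.781494) / 0.399652 = 34.826522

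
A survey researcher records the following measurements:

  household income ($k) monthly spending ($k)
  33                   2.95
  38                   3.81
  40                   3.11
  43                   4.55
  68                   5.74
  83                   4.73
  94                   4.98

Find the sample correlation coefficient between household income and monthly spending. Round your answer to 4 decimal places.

n = 7, Σx = 399, Σy = 29.87, Σxy = 1813.21, Σx² = 26331, Σy² = 133.7141
Sxx = Σx² − (Σx)²/n = 26331 − 22743 = 3588
Sxy = Σxy − (Σx)(Σy)/n = 1813.21 − 1702.59 = 110.62
Syy = Σy² − (Σy)²/n = 133.7141 − 127.459557 = 6.254543
r = Sxy/√(Sxx·Syy) = 110.62/√(22441.299771) = 110.62/149.804205 = 0.738431

0.7384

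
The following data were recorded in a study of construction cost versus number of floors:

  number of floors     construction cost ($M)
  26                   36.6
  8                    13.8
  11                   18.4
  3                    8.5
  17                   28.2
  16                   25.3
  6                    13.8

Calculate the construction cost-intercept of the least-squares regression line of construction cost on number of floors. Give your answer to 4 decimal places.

5.2026

n = 7, Σx = 87, Σy = 144.6, Σxy = 2256.9, Σx² = 1451
Sxx = Σx² − (Σx)²/n = 1451 − 1081.285714 = 369.714286
Sxy = Σxy − (Σx)(Σy)/n = 2256.9 − 1797.171429 = 459.728571
b = Sxy/Sxx = 459.728571/369.714286 = 1.243470
a = ȳ − b·x̄ = 20.657143 − 1.243470·12.428571 = 5.202589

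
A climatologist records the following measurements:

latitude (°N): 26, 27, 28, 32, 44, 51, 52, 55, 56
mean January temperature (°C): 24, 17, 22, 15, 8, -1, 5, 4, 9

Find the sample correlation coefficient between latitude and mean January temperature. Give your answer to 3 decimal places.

-0.891

n = 9, Σx = 371, Σy = 103, Σxy = 3464, Σx² = 16615, Σy² = 1761
Sxx = Σx² − (Σx)²/n = 16615 − 15293.444444 = 1321.555556
Sxy = Σxy − (Σx)(Σy)/n = 3464 − 4245.888889 = -781.888889
Syy = Σy² − (Σy)²/n = 1761 − 1178.777778 = 582.222222
r = Sxy/√(Sxx·Syy) = -781.888889/√(769439.012346) = -781.888889/877.176728 = -0.891370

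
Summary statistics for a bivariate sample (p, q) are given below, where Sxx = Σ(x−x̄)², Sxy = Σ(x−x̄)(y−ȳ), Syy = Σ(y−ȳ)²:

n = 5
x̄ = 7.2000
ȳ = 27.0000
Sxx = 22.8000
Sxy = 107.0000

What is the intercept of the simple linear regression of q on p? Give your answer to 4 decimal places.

-6.7895

b = Sxy/Sxx = 107/22.8 = 4.692982
a = ȳ − b·x̄ = 27 − 4.692982·7.2 = -6.789474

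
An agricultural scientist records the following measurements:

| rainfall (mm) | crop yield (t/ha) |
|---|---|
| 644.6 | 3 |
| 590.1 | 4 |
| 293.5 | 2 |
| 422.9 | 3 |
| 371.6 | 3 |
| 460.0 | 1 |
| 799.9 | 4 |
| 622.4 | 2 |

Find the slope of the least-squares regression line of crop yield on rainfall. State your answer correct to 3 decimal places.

n = 8, Σx = 4205, Σy = 22, Σxy = 12169.1, Σx² = 2405622.16
Sxx = Σx² − (Σx)²/n = 2405622.16 − 2210253.125 = 195369.035
Sxy = Σxy − (Σx)(Σy)/n = 12169.1 − 11563.75 = 605.35
b = Sxy/Sxx = 605.35/195369.035 = 0.003098

0.003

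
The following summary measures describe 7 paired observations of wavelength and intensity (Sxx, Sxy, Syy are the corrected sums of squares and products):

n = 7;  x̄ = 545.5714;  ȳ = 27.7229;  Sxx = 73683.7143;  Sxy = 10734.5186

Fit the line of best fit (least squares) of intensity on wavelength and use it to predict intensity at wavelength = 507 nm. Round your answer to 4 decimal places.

22.1037

b = Sxy/Sxx = 10734.5186/73683.7143 = 0.145684
a = ȳ − b·x̄ = 27.7229 − 0.145684·545.5714 = -51.757978
ŷ(507) = a + b·507 = -51.757978 + 0.145684·507 = 22.103674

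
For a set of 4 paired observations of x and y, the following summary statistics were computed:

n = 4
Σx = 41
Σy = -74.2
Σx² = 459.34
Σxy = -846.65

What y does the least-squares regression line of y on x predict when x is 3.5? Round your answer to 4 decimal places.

Sxx = Σx² − (Σx)²/n = 459.34 − 420.25 = 39.09
Sxy = Σxy − (Σx)(Σy)/n = -846.65 − (-760.55) = -86.1
b = Sxy/Sxx = -86.1/39.09 = -2.202609
a = ȳ − b·x̄ = -18.55 − (-2.202609)·10.25 = 4.026746
ŷ(3.5) = a + b·3.5 = 4.026746 + (-2.202609)·3.5 = -3.682387

-3.6824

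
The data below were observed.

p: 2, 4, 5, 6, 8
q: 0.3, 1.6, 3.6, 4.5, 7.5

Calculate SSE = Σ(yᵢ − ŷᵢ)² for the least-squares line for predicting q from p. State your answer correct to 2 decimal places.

n = 5, Σx = 25, Σy = 17.5, Σxy = 112, Σx² = 145, Σy² = 92.11
Sxx = Σx² − (Σx)²/n = 145 − 125 = 20
Sxy = Σxy − (Σx)(Σy)/n = 112 − 87.5 = 24.5
Syy = Σy² − (Σy)²/n = 92.11 − 61.25 = 30.86
b = Sxy/Sxx = 24.5/20 = 1.225
SSE = Syy − b·Sxy = 30.86 − 1.225·24.5 = 0.8475

0.85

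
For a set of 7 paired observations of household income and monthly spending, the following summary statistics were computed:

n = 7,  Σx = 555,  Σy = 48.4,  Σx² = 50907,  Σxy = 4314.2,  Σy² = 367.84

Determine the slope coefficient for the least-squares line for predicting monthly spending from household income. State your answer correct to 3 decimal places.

Sxx = Σx² − (Σx)²/n = 50907 − 44003.571429 = 6903.428571
Sxy = Σxy − (Σx)(Σy)/n = 4314.2 − 3837.428571 = 476.771429
b = Sxy/Sxx = 476.771429/6903.428571 = 0.069063

0.069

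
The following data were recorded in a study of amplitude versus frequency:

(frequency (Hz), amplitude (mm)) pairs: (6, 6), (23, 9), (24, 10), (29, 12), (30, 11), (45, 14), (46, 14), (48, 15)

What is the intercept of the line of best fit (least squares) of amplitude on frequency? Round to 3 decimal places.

4.895

n = 8, Σx = 251, Σy = 91, Σxy = 3155, Σx² = 9327
Sxx = Σx² − (Σx)²/n = 9327 − 7875.125 = 1451.875
Sxy = Σxy − (Σx)(Σy)/n = 3155 − 2855.125 = 299.875
b = Sxy/Sxx = 299.875/1451.875 = 0.206543
a = ȳ − b·x̄ = 11.375 − 0.206543·31.375 = 4.894705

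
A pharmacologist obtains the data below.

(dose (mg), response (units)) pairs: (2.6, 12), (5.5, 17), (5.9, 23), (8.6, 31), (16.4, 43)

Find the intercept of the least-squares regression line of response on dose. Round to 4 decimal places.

n = 5, Σx = 39, Σy = 126, Σxy = 1232.2, Σx² = 414.74
Sxx = Σx² − (Σx)²/n = 414.74 − 304.2 = 110.54
Sxy = Σxy − (Σx)(Σy)/n = 1232.2 − 982.8 = 249.4
b = Sxy/Sxx = 249.4/110.54 = 2.256197
a = ȳ − b·x̄ = 25.2 − 2.256197·7.8 = 7.601665

7.6017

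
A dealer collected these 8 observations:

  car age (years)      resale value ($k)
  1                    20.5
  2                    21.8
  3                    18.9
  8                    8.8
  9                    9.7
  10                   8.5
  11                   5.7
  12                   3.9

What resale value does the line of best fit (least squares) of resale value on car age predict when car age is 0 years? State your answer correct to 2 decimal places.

23.45

n = 8, Σx = 56, Σy = 97.8, Σxy = 473, Σx² = 524
Sxx = Σx² − (Σx)²/n = 524 − 392 = 132
Sxy = Σxy − (Σx)(Σy)/n = 473 − 684.6 = -211.6
b = Sxy/Sxx = -211.6/132 = -1.603030
a = ȳ − b·x̄ = 12.225 − (-1.603030)·7 = 23.446212
ŷ(0) = a + b·0 = 23.446212 + (-1.603030)·0 = 23.446212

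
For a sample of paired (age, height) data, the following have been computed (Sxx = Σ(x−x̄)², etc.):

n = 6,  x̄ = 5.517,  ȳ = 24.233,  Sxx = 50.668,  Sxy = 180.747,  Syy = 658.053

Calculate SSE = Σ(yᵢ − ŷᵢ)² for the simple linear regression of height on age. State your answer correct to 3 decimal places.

b = Sxy/Sxx = 180.747/50.668 = 3.567281
SSE = Syy − b·Sxy = 658.053 − 3.567281·180.747 = 13.277639

13.278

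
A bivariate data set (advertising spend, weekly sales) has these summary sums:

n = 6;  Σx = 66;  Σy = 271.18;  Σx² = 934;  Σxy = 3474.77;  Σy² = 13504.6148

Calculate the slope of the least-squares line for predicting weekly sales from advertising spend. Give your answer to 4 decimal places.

2.3644

Sxx = Σx² − (Σx)²/n = 934 − 726 = 208
Sxy = Σxy − (Σx)(Σy)/n = 3474.77 − 2982.98 = 491.79
b = Sxy/Sxx = 491.79/208 = 2.364375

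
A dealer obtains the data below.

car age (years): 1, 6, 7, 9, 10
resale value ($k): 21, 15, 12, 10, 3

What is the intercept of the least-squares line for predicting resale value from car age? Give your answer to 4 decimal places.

n = 5, Σx = 33, Σy = 61, Σxy = 315, Σx² = 267
Sxx = Σx² − (Σx)²/n = 267 − 217.8 = 49.2
Sxy = Σxy − (Σx)(Σy)/n = 315 − 402.6 = -87.6
b = Sxy/Sxx = -87.6/49.2 = -1.780488
a = ȳ − b·x̄ = 12.2 − (-1.780488)·6.6 = 23.951220

23.9512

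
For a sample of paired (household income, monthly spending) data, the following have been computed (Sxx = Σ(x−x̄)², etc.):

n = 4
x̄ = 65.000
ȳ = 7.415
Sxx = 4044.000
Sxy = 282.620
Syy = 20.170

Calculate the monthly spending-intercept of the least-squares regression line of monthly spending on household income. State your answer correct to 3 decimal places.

b = Sxy/Sxx = 282.62/4044 = 0.069886
a = ȳ − b·x̄ = 7.415 − 0.069886·65 = 2.872394

2.872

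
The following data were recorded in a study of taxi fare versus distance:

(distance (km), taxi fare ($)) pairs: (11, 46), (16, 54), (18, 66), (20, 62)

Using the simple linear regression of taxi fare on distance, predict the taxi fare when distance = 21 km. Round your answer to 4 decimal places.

66.8715

n = 4, Σx = 65, Σy = 228, Σxy = 3798, Σx² = 1101
Sxx = Σx² − (Σx)²/n = 1101 − 1056.25 = 44.75
Sxy = Σxy − (Σx)(Σy)/n = 3798 − 3705 = 93
b = Sxy/Sxx = 93/44.75 = 2.078212
a = ȳ − b·x̄ = 57 − 2.078212·16.25 = 23.229050
ŷ(21) = a + b·21 = 23.229050 + 2.078212·21 = 66.871508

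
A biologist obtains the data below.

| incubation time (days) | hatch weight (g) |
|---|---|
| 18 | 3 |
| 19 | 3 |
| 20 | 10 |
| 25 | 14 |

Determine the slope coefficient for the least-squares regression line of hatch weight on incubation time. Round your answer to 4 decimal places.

1.5862

n = 4, Σx = 82, Σy = 30, Σxy = 661, Σx² = 1710
Sxx = Σx² − (Σx)²/n = 1710 − 1681 = 29
Sxy = Σxy − (Σx)(Σy)/n = 661 − 615 = 46
b = Sxy/Sxx = 46/29 = 1.586207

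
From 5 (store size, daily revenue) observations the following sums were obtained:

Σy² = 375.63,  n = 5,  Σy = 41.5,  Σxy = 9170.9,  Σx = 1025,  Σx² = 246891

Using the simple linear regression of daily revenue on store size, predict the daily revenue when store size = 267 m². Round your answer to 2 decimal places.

Sxx = Σx² − (Σx)²/n = 246891 − 210125 = 36766
Sxy = Σxy − (Σx)(Σy)/n = 9170.9 − 8507.5 = 663.4
b = Sxy/Sxx = 663.4/36766 = 0.018044
a = ȳ − b·x̄ = 8.3 − 0.018044·205 = 4.601012
ŷ(267) = a + b·267 = 4.601012 + 0.018044·267 = 9.418718

9.42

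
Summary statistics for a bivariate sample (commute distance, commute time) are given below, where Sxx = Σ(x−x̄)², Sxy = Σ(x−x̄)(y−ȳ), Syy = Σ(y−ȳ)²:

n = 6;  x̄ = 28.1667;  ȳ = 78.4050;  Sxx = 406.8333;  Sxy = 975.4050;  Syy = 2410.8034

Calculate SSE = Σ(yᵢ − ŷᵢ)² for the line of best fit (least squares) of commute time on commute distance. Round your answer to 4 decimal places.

72.2168

b = Sxy/Sxx = 975.405/406.8333 = 2.397554
SSE = Syy − b·Sxy = 2410.8034 − 2.397554·975.405 = 72.216775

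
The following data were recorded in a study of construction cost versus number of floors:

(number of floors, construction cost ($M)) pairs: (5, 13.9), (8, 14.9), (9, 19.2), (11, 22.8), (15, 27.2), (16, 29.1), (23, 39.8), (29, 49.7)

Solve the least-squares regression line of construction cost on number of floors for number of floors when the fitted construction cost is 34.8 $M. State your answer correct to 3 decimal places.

19.563

n = 8, Σx = 116, Σy = 216.6, Σxy = 3842.6, Σx² = 2142
Sxx = Σx² − (Σx)²/n = 2142 − 1682 = 460
Sxy = Σxy − (Σx)(Σy)/n = 3842.6 − 3140.7 = 701.9
b = Sxy/Sxx = 701.9/460 = 1.525870
a = ȳ − b·x̄ = 27.075 − 1.525870·14.5 = 4.949891
Set a + b·x = 34.8: x = (34.8 − 4.949891) / 1.525870 = 19.562687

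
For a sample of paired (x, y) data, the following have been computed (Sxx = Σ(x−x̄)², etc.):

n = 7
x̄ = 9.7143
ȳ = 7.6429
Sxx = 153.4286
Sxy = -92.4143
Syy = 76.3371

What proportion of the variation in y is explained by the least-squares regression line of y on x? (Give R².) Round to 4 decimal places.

R² = Sxy²/(Sxx·Syy) = (-92.4143)²/(153.4286·76.3371) = 0.729183

0.7292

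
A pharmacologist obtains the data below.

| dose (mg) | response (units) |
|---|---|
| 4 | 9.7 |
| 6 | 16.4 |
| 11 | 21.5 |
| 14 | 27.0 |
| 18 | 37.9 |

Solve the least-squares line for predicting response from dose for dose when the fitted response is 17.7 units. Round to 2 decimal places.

n = 5, Σx = 53, Σy = 112.5, Σxy = 1433.9, Σx² = 693
Sxx = Σx² − (Σx)²/n = 693 − 561.8 = 131.2
Sxy = Σxy − (Σx)(Σy)/n = 1433.9 − 1192.5 = 241.4
b = Sxy/Sxx = 241.4/131.2 = 1.839939
a = ȳ − b·x̄ = 22.5 − 1.839939·10.6 = 2.996646
Set a + b·x = 17.7: x = (17.7 − 2.996646) / 1.839939 = 7.991218

7.99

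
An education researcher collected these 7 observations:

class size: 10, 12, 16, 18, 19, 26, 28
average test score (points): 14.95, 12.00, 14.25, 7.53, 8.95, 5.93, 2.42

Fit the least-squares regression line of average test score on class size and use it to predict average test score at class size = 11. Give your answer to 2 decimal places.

14.09

n = 7, Σx = 129, Σy = 66.03, Σxy = 1049.03, Σx² = 2645
Sxx = Σx² − (Σx)²/n = 2645 − 2377.285714 = 267.714286
Sxy = Σxy − (Σx)(Σy)/n = 1049.03 − 1216.838571 = -167.808571
b = Sxy/Sxx = -167.808571/267.714286 = -0.626820
a = ȳ − b·x̄ = 9.432857 − (-0.626820)·18.428571 = 20.984248
ŷ(11) = a + b·11 = 20.984248 + (-0.626820)·11 = 14.089232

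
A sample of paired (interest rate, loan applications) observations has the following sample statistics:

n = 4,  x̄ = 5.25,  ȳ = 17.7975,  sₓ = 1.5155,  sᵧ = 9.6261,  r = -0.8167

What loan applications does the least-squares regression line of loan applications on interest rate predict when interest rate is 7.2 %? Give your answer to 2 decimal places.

b = r · sᵧ/sₓ = -0.8167 · 9.6261/1.5155 = -5.187487
a = ȳ − b·x̄ = 17.7975 − (-5.187487)·5.25 = 45.031804
ŷ(7.2) = a + b·7.2 = 45.031804 + (-5.187487)·7.2 = 7.681901

7.68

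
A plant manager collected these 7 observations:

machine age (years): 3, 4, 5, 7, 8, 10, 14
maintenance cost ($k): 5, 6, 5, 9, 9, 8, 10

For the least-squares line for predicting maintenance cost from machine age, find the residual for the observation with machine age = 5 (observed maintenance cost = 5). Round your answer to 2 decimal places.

-1.38

n = 7, Σx = 51, Σy = 52, Σxy = 419, Σx² = 459
Sxx = Σx² − (Σx)²/n = 459 − 371.571429 = 87.428571
Sxy = Σxy − (Σx)(Σy)/n = 419 − 378.857143 = 40.142857
b = Sxy/Sxx = 40.142857/87.428571 = 0.459150
a = ȳ − b·x̄ = 7.428571 − 0.459150·7.285714 = 4.083333
ŷ(5) = 4.083333 + 0.459150·5 = 6.379085
residual = y − ŷ = 5 − 6.379085 = -1.379085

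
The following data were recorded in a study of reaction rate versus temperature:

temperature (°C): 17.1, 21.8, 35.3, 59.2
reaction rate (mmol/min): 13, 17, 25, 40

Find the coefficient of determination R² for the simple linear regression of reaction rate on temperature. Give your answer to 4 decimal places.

0.9987

n = 4, Σx = 133.4, Σy = 95, Σxy = 3843.4, Σx² = 5518.38, Σy² = 2683
Sxx = Σx² − (Σx)²/n = 5518.38 − 4448.89 = 1069.49
Sxy = Σxy − (Σx)(Σy)/n = 3843.4 − 3168.25 = 675.15
Syy = Σy² − (Σy)²/n = 2683 − 2256.25 = 426.75
R² = Sxy²/(Sxx·Syy) = (675.15)²/(1069.49·426.75) = 0.998735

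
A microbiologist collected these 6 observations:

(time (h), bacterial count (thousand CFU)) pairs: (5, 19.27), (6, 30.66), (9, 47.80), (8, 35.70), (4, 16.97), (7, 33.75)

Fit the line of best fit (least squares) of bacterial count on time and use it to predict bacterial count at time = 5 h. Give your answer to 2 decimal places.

21.84

n = 6, Σx = 39, Σy = 184.15, Σxy = 1300.24, Σx² = 271
Sxx = Σx² − (Σx)²/n = 271 − 253.5 = 17.5
Sxy = Σxy − (Σx)(Σy)/n = 1300.24 − 1196.975 = 103.265
b = Sxy/Sxx = 103.265/17.5 = 5.900857
a = ȳ − b·x̄ = 30.691667 − 5.900857·6.5 = -7.663905
ŷ(5) = a + b·5 = -7.663905 + 5.900857·5 = 21.840381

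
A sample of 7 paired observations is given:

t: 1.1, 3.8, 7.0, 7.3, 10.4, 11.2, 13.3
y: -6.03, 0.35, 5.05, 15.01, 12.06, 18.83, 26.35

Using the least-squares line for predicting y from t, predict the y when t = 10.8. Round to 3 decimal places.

n = 7, Σx = 54.1, Σy = 71.62, Σxy = 826.395, Σx² = 528.43
Sxx = Σx² − (Σx)²/n = 528.43 − 418.115714 = 110.314286
Sxy = Σxy − (Σx)(Σy)/n = 826.395 − 553.520286 = 272.874714
b = Sxy/Sxx = 272.874714/110.314286 = 2.473612
a = ȳ − b·x̄ = 10.231429 − 2.473612·7.728571 = -8.886057
ŷ(10.8) = a + b·10.8 = -8.886057 + 2.473612·10.8 = 17.828950

17.829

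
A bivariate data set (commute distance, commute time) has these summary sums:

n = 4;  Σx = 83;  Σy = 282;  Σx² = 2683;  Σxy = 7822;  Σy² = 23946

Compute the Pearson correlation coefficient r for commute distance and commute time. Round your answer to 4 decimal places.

0.9971

Sxx = Σx² − (Σx)²/n = 2683 − 1722.25 = 960.75
Sxy = Σxy − (Σx)(Σy)/n = 7822 − 5851.5 = 1970.5
Syy = Σy² − (Σy)²/n = 23946 − 19881 = 4065
r = Sxy/√(Sxx·Syy) = 1970.5/√(3905448.75) = 1970.5/1976.220825 = 0.997105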